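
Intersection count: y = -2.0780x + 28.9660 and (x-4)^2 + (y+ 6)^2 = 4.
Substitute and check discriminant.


Substitute y = -2.0780x + 28.9660: (x-4)^2 + (-2.0780x+28.9660+ 6)^2 = 4
Expand to Ax^2 + Bx + C = 0, where b-k = 34.966
A = 1+m^2 = 5.318084
B = 2(m(b-k) - h) = 2(-2.0780*34.966 - 4) = -153.318696
C = h^2 + (b-k)^2 - r^2 = 16 + 1222.621156 - 4 = 1234.621156
disc = B^2-4AC = 23506.6225 - 26263.2761 = -2756.6536
disc < 0

0 intersection points


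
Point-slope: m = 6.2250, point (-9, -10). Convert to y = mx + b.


y + 10 = 6.2250(x + 9)
y = 6.2250x - 10 - 6.2250*(-9)
y = 6.2250x + 46.0250

y = 6.2250x + 46.0250


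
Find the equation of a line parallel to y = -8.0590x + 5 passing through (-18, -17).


Parallel lines have equal slopes.
m2 = -8.0590
b2 = -17 + 8.0590*(-18) = -162.0620

y = -8.0590x - 162.0620


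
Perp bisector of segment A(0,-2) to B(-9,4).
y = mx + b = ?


Midpoint = (-4.5, 1)
Slope of AB = dy/dx = 6/(-9) = -0.6667
Perp slope = -dx/dy = 9/6 = 1.5000
b = My - (perp slope)*Mx = 1 + (-9*(-4.5))/6 = 1 + 6.7500 = 7.7500

y = 1.5000x + 7.7500


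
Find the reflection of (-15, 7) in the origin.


Reflection rule for origin: (-x, -y)
(-15, 7) -> (15, -7)

(15, -7)


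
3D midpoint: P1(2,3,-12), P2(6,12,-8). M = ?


Mx = (2+6)/2 = 4.0000
My = (3+12)/2 = 7.5000
Mz = (-12- 8)/2 = -10.0000

M = (4.0000, 7.5000, -10.0000)


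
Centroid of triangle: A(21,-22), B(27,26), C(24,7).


Gx = (21+27+24)/3 = 72/3 = 24.0000
Gy = (-22+26+7)/3 = 11/3 = 3.6667

G = (24.0000, 3.6667)


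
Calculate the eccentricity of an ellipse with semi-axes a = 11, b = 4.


c = sqrt(121-16) = sqrt(105) = 10.2470
e = c/a = sqrt(105)/11 = 0.9315

e = 0.9315


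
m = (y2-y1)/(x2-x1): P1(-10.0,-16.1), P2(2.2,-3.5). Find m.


dy = -3.5 + 16.1 = 12.6
dx = 2.2 + 10.0 = 12.2
m = 12.6/12.2 = 1.0328

m = 1.0328


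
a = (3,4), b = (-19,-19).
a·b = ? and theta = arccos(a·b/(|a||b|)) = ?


a·b = 3*(-19) + 4*(-19) = -57 - 76 = -133
|a| = sqrt(9+16) = 5.0000
|b| = sqrt(361+361) = 26.8701
cos(theta) = -133/(sqrt(25)*sqrt(722)) = -133/sqrt(18050) = -0.989949
theta = arccos(-133/sqrt(18050)) = 171.8699 degrees

a·b = -133, theta = 171.8699 deg


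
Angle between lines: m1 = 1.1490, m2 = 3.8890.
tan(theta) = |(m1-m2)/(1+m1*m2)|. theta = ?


m1-m2 = -2.74
1+m1*m2 = 5.468461
tan(theta) = |-2.74/5.468461| = 0.501055
theta = arctan(|-2.74/5.468461|) = 26.6134 degrees (acute angle)

26.6134 degrees


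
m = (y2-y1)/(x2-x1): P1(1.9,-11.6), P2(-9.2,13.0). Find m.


dy = 13.0 + 11.6 = 24.6
dx = -9.2 - 1.9 = -11.1
m = 24.6/(-11.1) = -2.2162

m = -2.2162


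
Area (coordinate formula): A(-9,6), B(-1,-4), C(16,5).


-9*(-4-5) = 81
-1*(5-6) = 1
16*(6+ 4) = 160
sum = 242
Area = |242|/2 = 121.0000

121.0000 sq units


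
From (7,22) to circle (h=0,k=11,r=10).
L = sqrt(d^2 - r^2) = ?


d = sqrt((7-0)^2 + (22-11)^2) = sqrt(49+121) = 13.0384
L = sqrt(170.0000 - 100) = sqrt(70.0000) = 8.3666

8.3666


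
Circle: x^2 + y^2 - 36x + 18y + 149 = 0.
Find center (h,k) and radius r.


h = -D/2 = 36/2 = 18
k = -E/2 = -18/2 = -9
r^2 = h^2 + k^2 - F = 324 + 81 - 149 = 256
r = 16

Center (18, -9), radius = 16


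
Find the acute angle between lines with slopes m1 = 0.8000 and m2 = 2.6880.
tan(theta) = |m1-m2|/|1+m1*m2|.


m1-m2 = -1.888
1+m1*m2 = 3.1504
tan(theta) = |-1.888/3.1504| = 0.599289
theta = arctan(|-1.888/3.1504|) = 30.9338 degrees (acute angle)

30.9338 degrees


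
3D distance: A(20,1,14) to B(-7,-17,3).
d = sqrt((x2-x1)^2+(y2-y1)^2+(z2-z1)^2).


dx=-27, dy=-18, dz=-11
d = sqrt(729+324+121) = sqrt(1174) = 34.2637

34.2637


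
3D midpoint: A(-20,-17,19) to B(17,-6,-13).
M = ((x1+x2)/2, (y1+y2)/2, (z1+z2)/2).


Mx = (-20+17)/2 = -1.5000
My = (-17- 6)/2 = -11.5000
Mz = (19- 13)/2 = 3.0000

M = (-1.5000, -11.5000, 3.0000)


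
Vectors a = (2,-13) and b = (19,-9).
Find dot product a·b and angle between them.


a·b = 2*19 - 13*(-9) = 38 + 117 = 155
|a| = sqrt(4+169) = 13.1529
|b| = sqrt(361+81) = 21.0238
cos(theta) = 155/(sqrt(173)*sqrt(442)) = 155/sqrt(76466) = 0.560528
theta = arccos(155/sqrt(76466)) = 55.9077 degrees

a·b = 155, theta = 55.9077 deg


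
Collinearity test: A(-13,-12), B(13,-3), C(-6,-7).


-13*(-3+ 7) + 13*(-7+ 12) - 6*(-12+ 3)
= -52 + 65 + 54 = 67

No, not collinear (determinant = 67)


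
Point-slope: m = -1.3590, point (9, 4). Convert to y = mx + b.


y - 4 = -1.3590(x - 9)
y = -1.3590x + 4 + 1.3590*9
y = -1.3590x + 16.2310

y = -1.3590x + 16.2310


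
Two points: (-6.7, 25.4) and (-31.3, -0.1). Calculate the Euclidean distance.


dx = -31.3 + 6.7 = -24.6
dy = -0.1 - 25.4 = -25.5
d = sqrt(605.16 + 650.25) = sqrt(1255.41) = 35.4318

35.4318


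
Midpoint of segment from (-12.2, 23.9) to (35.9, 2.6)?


Mx = (-12.2 + 35.9)/2 = 23.7/2 = 11.8500
My = (23.9 + 2.6)/2 = 26.5/2 = 13.2500

(11.8500, 13.2500)


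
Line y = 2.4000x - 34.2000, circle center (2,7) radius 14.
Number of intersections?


Substitute y = 2.4000x - 34.2000: (x-2)^2 + (2.4000x- 34.2000-7)^2 = 196
Expand to Ax^2 + Bx + C = 0, where b-k = -41.2
A = 1+m^2 = 6.76
B = 2(m(b-k) - h) = 2(2.4000*(-41.2) - 2) = -201.76
C = h^2 + (b-k)^2 - r^2 = 4 + 1697.44 - 196 = 1505.44
disc = B^2-4AC = 40707.0976 - 40707.0976 = 0
disc = 0

1 intersection point (tangent)


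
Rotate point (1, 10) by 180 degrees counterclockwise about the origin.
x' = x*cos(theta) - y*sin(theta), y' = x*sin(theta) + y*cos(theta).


cos(180) = -1, sin(180) = 0
x' = 1*(-1) - 10*0 = -1
y' = 1*0 + 10*(-1) = -10

(-1, -10)


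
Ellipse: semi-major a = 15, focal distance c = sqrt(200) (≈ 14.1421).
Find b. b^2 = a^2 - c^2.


b^2 = 15^2 - (sqrt(200))^2 = 225 - 200 = 25
b = sqrt(25) = 5

b = 5


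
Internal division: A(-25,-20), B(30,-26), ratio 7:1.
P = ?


Px = (7*30 + 1*(-25))/8 = 185/8 = 23.1250
Py = (7*(-26) + 1*(-20))/8 = -202/8 = -25.2500

P = (23.1250, -25.2500)


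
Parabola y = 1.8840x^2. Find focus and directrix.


a = 1.8840
1/(4a) = 0.1327
Focus = (0, 0.1327)
Directrix: y = -0.1327

Focus = (0, 0.1327), Directrix: y = -0.1327


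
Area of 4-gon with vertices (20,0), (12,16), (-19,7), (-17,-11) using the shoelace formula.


sum(xi*y_{i+1}) = 20*16 + 12*7 - 19*(-11) - 17*0 = 613
sum(yi*x_{i+1}) = 0*12 + 16*(-19) + 7*(-17) - 11*20 = -643
Area = |613 + 643|/2 = 1256/2 = 628.0000

628.0000 sq units


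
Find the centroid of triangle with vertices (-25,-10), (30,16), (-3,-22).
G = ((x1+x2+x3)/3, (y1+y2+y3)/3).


Gx = (-25+30- 3)/3 = 2/3 = 0.6667
Gy = (-10+16- 22)/3 = -16/3 = -5.3333

G = (0.6667, -5.3333)


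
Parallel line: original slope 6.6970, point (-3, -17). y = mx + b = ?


Parallel lines have equal slopes.
m2 = 6.6970
b2 = -17 - 6.6970*(-3) = 3.0910

y = 6.6970x + 3.0910


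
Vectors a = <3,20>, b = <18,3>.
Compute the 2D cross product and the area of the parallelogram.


cross = 3*3 - 20*18 = 9 - 360 = -351
Parallelogram area = |-351| = 351

cross = -351, parallelogram area = 351


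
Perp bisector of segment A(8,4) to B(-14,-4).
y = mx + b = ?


Midpoint = (-3, 0)
Slope of AB = dy/dx = -8/(-22) = 0.3636
Perp slope = -dx/dy = -22/8 = -2.7500
b = My - (perp slope)*Mx = 0 + (-22*(-3))/(-8) = 0 - 8.2500 = -8.2500

y = -2.7500x - 8.2500


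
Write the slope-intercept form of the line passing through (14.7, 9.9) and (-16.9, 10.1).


m = (0.2)/(-31.6) = -0.0063
b = y1 - m*x1 = 9.9 - (0.2*14.7)/(-31.6) = 9.9 + 0.0930 = 9.9930

y = -0.0063x + 9.9930


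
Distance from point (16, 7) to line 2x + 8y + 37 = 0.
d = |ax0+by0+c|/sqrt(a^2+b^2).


|2*16 + 8*7 + 37| = |125| = 125
sqrt(4 + 64) = sqrt(68) = 8.2462
d = 125/sqrt(68) = 15.1585

15.1585


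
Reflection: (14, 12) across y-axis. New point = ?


Reflection rule for y-axis: (-x, y)
(14, 12) -> (-14, 12)

(-14, 12)


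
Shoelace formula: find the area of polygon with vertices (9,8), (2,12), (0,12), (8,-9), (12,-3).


sum(xi*y_{i+1}) = 9*12 + 2*12 + 0*(-9) + 8*(-3) + 12*8 = 204
sum(yi*x_{i+1}) = 8*2 + 12*0 + 12*8 - 9*12 - 3*9 = -23
Area = |204 + 23|/2 = 227/2 = 113.5000

113.5000 sq units


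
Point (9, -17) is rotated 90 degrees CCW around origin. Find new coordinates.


cos(90) = 0, sin(90) = 1
x' = 9*0 + 17*1 = 17
y' = 9*1 - 17*0 = 9

(17, 9)


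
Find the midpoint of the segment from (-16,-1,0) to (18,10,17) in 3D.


Mx = (-16+18)/2 = 1.0000
My = (-1+10)/2 = 4.5000
Mz = (0+17)/2 = 8.5000

M = (1.0000, 4.5000, 8.5000)


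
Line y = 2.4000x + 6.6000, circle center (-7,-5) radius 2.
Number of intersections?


Substitute y = 2.4000x + 6.6000: (x+ 7)^2 + (2.4000x+6.6000+ 5)^2 = 4
Expand to Ax^2 + Bx + C = 0, where b-k = 11.6
A = 1+m^2 = 6.76
B = 2(m(b-k) - h) = 2(2.4000*11.6 + 7) = 69.68
C = h^2 + (b-k)^2 - r^2 = 49 + 134.56 - 4 = 179.56
disc = B^2-4AC = 4855.3024 - 4855.3024 = 0
disc = 0

1 intersection point (tangent)


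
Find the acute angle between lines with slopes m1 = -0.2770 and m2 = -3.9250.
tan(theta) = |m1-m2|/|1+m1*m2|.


m1-m2 = 3.648
1+m1*m2 = 2.087225
tan(theta) = |3.648/2.087225| = 1.747775
theta = arctan(|3.648/2.087225|) = 60.2237 degrees (acute angle)

60.2237 degrees


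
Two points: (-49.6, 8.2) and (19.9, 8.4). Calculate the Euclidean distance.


dx = 19.9 + 49.6 = 69.5
dy = 8.4 - 8.2 = 0.2
d = sqrt(4830.25 + 0.04) = sqrt(4830.29) = 69.5003

69.5003


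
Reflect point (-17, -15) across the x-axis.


Reflection rule for x-axis: (x, -y)
(-17, -15) -> (-17, 15)

(-17, 15)


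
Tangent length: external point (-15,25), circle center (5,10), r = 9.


d = sqrt((-15-5)^2 + (25-10)^2) = sqrt(400+225) = 25.0000
L = sqrt(625.0000 - 81) = sqrt(544.0000) = 23.3238

23.3238


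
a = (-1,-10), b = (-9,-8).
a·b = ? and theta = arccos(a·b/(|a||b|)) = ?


a·b = -1*(-9) - 10*(-8) = 9 + 80 = 89
|a| = sqrt(1+100) = 10.0499
|b| = sqrt(81+64) = 12.0416
cos(theta) = 89/(sqrt(101)*sqrt(145)) = 89/sqrt(14645) = 0.735437
theta = arccos(89/sqrt(14645)) = 42.6559 degrees

a·b = 89, theta = 42.6559 deg


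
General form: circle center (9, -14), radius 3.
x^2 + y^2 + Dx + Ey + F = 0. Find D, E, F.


(x-9)^2 + (y+ 14)^2 = 3^2
D = -2h = -18, E = -2k = 28
F = h^2+k^2-r^2 = 81+196-9 = 268

D = -18, E = 28, F = 268


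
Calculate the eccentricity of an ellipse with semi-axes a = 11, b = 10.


c = sqrt(121-100) = sqrt(21) = 4.5826
e = c/a = sqrt(21)/11 = 0.4166

e = 0.4166


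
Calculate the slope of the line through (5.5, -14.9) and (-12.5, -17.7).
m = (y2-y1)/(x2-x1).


dy = -17.7 + 14.9 = -2.8
dx = -12.5 - 5.5 = -18.0
m = -2.8/(-18.0) = 0.1556

m = 0.1556


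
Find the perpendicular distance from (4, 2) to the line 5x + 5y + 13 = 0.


|5*4 + 5*2 + 13| = |43| = 43
sqrt(25 + 25) = sqrt(50) = 7.0711
d = 43/sqrt(50) = 6.0811

6.0811


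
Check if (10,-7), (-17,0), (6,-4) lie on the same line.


10*(0+ 4) - 17*(-4+ 7) + 6*(-7-0)
= 40 - 51 - 42 = -53

No, not collinear (determinant = -53)


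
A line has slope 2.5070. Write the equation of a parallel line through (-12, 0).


Parallel lines have equal slopes.
m2 = 2.5070
b2 = 0 - 2.5070*(-12) = 30.0840

y = 2.5070x + 30.0840


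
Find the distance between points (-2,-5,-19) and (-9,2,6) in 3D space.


dx=-7, dy=7, dz=25
d = sqrt(49+49+625) = sqrt(723) = 26.8887

26.8887


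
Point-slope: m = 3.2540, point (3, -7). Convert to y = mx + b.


y + 7 = 3.2540(x - 3)
y = 3.2540x - 7 - 3.2540*3
y = 3.2540x - 16.7620

y = 3.2540x - 16.7620


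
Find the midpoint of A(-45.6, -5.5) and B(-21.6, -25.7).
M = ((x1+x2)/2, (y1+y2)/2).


Mx = (-45.6 - 21.6)/2 = -67.2/2 = -33.6000
My = (-5.5 - 25.7)/2 = -31.2/2 = -15.6000

(-33.6000, -15.6000)


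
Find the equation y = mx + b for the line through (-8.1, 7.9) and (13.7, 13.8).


m = (5.9)/(21.8) = 0.2706
b = y1 - m*x1 = 7.9 - (5.9*(-8.1))/(21.8) = 7.9 + 2.1922 = 10.0922

y = 0.2706x + 10.0922


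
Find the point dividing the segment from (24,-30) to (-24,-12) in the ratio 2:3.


Px = (2*(-24) + 3*24)/5 = 24/5 = 4.8000
Py = (2*(-12) + 3*(-30))/5 = -114/5 = -22.8000

P = (4.8000, -22.8000)


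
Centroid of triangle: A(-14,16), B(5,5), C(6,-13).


Gx = (-14+5+6)/3 = -3/3 = -1.0000
Gy = (16+5- 13)/3 = 8/3 = 2.6667

G = (-1.0000, 2.6667)


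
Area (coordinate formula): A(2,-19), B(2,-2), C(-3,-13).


2*(-2+ 13) = 22
2*(-13+ 19) = 12
-3*(-19+ 2) = 51
sum = 85
Area = |85|/2 = 42.5000

42.5000 sq units


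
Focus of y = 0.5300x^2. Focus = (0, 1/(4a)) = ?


a = 0.5300
4a = 2.1200
focus = (0, 1/2.1200) = (0, 0.4717)

Focus = (0, 0.4717)


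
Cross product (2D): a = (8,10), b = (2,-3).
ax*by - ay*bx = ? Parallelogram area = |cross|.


cross = 8*(-3) - 10*2 = -24 - 20 = -44
Parallelogram area = |-44| = 44

cross = -44, parallelogram area = 44


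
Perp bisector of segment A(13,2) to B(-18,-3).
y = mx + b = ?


Midpoint = (-2.5, -0.5)
Slope of AB = dy/dx = -5/(-31) = 0.1613
Perp slope = -dx/dy = -31/5 = -6.2000
b = My - (perp slope)*Mx = -0.5 + (-31*(-2.5))/(-5) = -0.5 - 15.5000 = -16.0000

y = -6.2000x - 16.0000


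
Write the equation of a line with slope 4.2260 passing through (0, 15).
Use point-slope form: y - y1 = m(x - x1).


y - 15 = 4.2260(x - 0)
y = 4.2260x + 15 - 4.2260*0
y = 4.2260x + 15.0000

y = 4.2260x + 15.0000


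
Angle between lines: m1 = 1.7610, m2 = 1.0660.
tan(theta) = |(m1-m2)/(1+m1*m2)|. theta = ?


m1-m2 = 0.695
1+m1*m2 = 2.877226
tan(theta) = |0.695/2.877226| = 0.241552
theta = arctan(|0.695/2.877226|) = 13.5798 degrees (acute angle)

13.5798 degrees


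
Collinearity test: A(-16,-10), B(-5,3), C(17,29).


-16*(3-29) - 5*(29+ 10) + 17*(-10-3)
= 416 - 195 - 221 = 0

Yes, collinear (determinant = 0)


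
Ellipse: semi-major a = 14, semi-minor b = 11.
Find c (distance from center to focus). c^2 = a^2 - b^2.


c^2 = 14^2 - 11^2 = 196 - 121 = 75
c = sqrt(75) = 8.6603

c = 8.6603


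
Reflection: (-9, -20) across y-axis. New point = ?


Reflection rule for y-axis: (-x, y)
(-9, -20) -> (9, -20)

(9, -20)


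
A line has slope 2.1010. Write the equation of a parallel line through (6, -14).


Parallel lines have equal slopes.
m2 = 2.1010
b2 = -14 - 2.1010*6 = -26.6060

y = 2.1010x - 26.6060


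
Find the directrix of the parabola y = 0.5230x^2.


a = 0.5230
1/(4a) = 0.4780
directrix: y = -0.4780 = -0.4780

y = -0.4780


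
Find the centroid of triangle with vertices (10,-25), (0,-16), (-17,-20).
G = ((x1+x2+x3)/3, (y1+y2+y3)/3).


Gx = (10+0- 17)/3 = -7/3 = -2.3333
Gy = (-25- 16- 20)/3 = -61/3 = -20.3333

G = (-2.3333, -20.3333)


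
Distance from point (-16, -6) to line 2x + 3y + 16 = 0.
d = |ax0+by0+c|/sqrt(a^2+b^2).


|2*(-16) + 3*(-6) + 16| = |-34| = 34
sqrt(4 + 9) = sqrt(13) = 3.6056
d = 34/sqrt(13) = 9.4299

9.4299


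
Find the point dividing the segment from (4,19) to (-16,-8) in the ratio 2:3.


Px = (2*(-16) + 3*4)/5 = -20/5 = -4.0000
Py = (2*(-8) + 3*19)/5 = 41/5 = 8.2000

P = (-4.0000, 8.2000)


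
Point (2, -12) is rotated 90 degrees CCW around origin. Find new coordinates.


cos(90) = 0, sin(90) = 1
x' = 2*0 + 12*1 = 12
y' = 2*1 - 12*0 = 2

(12, 2)


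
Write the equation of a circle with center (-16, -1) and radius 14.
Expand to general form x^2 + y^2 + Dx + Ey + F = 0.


(x+ 16)^2 + (y+ 1)^2 = 14^2
D = -2h = 32, E = -2k = 2
F = h^2+k^2-r^2 = 256+1-196 = 61

x^2 + y^2 + 32x + 2y + 61 = 0


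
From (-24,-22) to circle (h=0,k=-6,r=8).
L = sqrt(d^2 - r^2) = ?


d = sqrt((-24-0)^2 + (-22+ 6)^2) = sqrt(576+256) = 28.8444
L = sqrt(832.0000 - 64) = sqrt(768.0000) = 27.7128

27.7128


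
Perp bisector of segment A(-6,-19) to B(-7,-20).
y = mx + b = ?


Midpoint = (-6.5, -19.5)
Slope of AB = dy/dx = -1/(-1) = 1.0000
Perp slope = -dx/dy = -1/1 = -1.0000
b = My - (perp slope)*Mx = -19.5 + (-1*(-6.5))/(-1) = -19.5 - 6.5000 = -26.0000

y = -1.0000x - 26.0000


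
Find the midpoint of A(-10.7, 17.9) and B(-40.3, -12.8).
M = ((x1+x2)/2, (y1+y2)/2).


Mx = (-10.7 - 40.3)/2 = -51.0/2 = -25.5000
My = (17.9 - 12.8)/2 = 5.1/2 = 2.5500

(-25.5000, 2.5500)


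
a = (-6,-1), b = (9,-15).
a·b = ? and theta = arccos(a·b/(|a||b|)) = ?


a·b = -6*9 - 1*(-15) = -54 + 15 = -39
|a| = sqrt(36+1) = 6.0828
|b| = sqrt(81+225) = 17.4929
cos(theta) = -39/(sqrt(37)*sqrt(306)) = -39/sqrt(11322) = -0.366525
theta = arccos(-39/sqrt(11322)) = 111.5014 degrees

a·b = -39, theta = 111.5014 deg


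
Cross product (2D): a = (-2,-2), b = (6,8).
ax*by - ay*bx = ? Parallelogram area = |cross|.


cross = -2*8 + 2*6 = -16 + 12 = -4
Parallelogram area = |-4| = 4

cross = -4, parallelogram area = 4


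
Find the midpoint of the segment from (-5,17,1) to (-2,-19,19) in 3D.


Mx = (-5- 2)/2 = -3.5000
My = (17- 19)/2 = -1.0000
Mz = (1+19)/2 = 10.0000

M = (-3.5000, -1.0000, 10.0000)


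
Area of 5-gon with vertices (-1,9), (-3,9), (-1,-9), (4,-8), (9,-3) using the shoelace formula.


sum(xi*y_{i+1}) = -1*9 - 3*(-9) - 1*(-8) + 4*(-3) + 9*9 = 95
sum(yi*x_{i+1}) = 9*(-3) + 9*(-1) - 9*4 - 8*9 - 3*(-1) = -141
Area = |95 + 141|/2 = 236/2 = 118.0000

118.0000 sq units


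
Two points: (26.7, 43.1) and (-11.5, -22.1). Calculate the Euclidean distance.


dx = -11.5 - 26.7 = -38.2
dy = -22.1 - 43.1 = -65.2
d = sqrt(1459.24 + 4251.04) = sqrt(5710.28) = 75.5664

75.5664


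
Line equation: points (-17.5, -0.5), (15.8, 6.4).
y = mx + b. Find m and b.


m = (6.9)/(33.3) = 0.2072
b = y1 - m*x1 = -0.5 - (6.9*(-17.5))/(33.3) = -0.5 + 3.6261 = 3.1261

y = 0.2072x + 3.1261


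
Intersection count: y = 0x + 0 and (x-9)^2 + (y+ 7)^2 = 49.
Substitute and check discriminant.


Substitute y = 0x + 0: (x-9)^2 + (0x+0+ 7)^2 = 49
Expand to Ax^2 + Bx + C = 0, where b-k = 7
A = 1+m^2 = 1
B = 2(m(b-k) - h) = 2(0*7 - 9) = -18
C = h^2 + (b-k)^2 - r^2 = 81 + 49 - 49 = 81
disc = B^2-4AC = 324.0000 - 324.0000 = 0
disc = 0

1 intersection point (tangent)


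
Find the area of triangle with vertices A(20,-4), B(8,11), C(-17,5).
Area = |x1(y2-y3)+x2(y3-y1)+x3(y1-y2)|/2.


20*(11-5) = 120
8*(5+ 4) = 72
-17*(-4-11) = 255
sum = 447
Area = |447|/2 = 223.5000

223.5000 sq units


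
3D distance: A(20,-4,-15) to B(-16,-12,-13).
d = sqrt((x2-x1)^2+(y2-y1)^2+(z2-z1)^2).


dx=-36, dy=-8, dz=2
d = sqrt(1296+64+4) = sqrt(1364) = 36.9324

36.9324


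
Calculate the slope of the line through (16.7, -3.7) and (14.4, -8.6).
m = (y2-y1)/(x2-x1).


dy = -8.6 + 3.7 = -4.9
dx = 14.4 - 16.7 = -2.3
m = -4.9/(-2.3) = 2.1304

m = 2.1304


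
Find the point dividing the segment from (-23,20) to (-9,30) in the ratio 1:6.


Px = (1*(-9) + 6*(-23))/7 = -147/7 = -21.0000
Py = (1*30 + 6*20)/7 = 150/7 = 21.4286

P = (-21.0000, 21.4286)


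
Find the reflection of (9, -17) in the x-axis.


Reflection rule for x-axis: (x, -y)
(9, -17) -> (9, 17)

(9, 17)


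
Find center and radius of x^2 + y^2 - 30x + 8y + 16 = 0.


h = -D/2 = 30/2 = 15
k = -E/2 = -8/2 = -4
r^2 = h^2 + k^2 - F = 225 + 16 - 16 = 225
r = 15

Center (15, -4), radius = 15


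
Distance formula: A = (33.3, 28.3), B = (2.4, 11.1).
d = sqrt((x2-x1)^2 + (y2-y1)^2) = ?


dx = 2.4 - 33.3 = -30.9
dy = 11.1 - 28.3 = -17.2
d = sqrt(954.81 + 295.84) = sqrt(1250.65) = 35.3645

35.3645


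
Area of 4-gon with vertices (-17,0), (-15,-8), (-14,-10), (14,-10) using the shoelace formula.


sum(xi*y_{i+1}) = -17*(-8) - 15*(-10) - 14*(-10) + 14*0 = 426
sum(yi*x_{i+1}) = 0*(-15) - 8*(-14) - 10*14 - 10*(-17) = 142
Area = |426 - 142|/2 = 284/2 = 142.0000

142.0000 sq units


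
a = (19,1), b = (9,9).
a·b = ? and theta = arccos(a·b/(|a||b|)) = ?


a·b = 19*9 + 1*9 = 171 + 9 = 180
|a| = sqrt(361+1) = 19.0263
|b| = sqrt(81+81) = 12.7279
cos(theta) = 180/(sqrt(362)*sqrt(162)) = 180/sqrt(58644) = 0.743294
theta = arccos(180/sqrt(58644)) = 41.9872 degrees

a·b = 180, theta = 41.9872 deg


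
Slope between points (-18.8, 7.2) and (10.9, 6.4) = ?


dy = 6.4 - 7.2 = -0.8
dx = 10.9 + 18.8 = 29.7
m = -0.8/29.7 = -0.0269

m = -0.0269


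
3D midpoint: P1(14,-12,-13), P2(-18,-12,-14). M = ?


Mx = (14- 18)/2 = -2.0000
My = (-12- 12)/2 = -12.0000
Mz = (-13- 14)/2 = -13.5000

M = (-2.0000, -12.0000, -13.5000)


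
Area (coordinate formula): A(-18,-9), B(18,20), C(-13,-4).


-18*(20+ 4) = -432
18*(-4+ 9) = 90
-13*(-9-20) = 377
sum = 35
Area = |35|/2 = 17.5000

17.5000 sq units


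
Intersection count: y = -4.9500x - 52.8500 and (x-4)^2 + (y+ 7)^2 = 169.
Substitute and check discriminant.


Substitute y = -4.9500x - 52.8500: (x-4)^2 + (-4.9500x- 52.8500+ 7)^2 = 169
Expand to Ax^2 + Bx + C = 0, where b-k = -45.85
A = 1+m^2 = 25.5025
B = 2(m(b-k) - h) = 2(-4.9500*(-45.85) - 4) = 445.915
C = h^2 + (b-k)^2 - r^2 = 16 + 2102.2225 - 169 = 1949.2225
disc = B^2-4AC = 198840.1872 - 198840.1872 = 0
disc = 0

1 intersection point (tangent)


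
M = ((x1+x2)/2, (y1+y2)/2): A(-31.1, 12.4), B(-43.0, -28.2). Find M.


Mx = (-31.1 - 43.0)/2 = -74.1/2 = -37.0500
My = (12.4 - 28.2)/2 = -15.8/2 = -7.9000

(-37.0500, -7.9000)


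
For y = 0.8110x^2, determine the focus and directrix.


a = 0.8110
1/(4a) = 0.3083
Focus = (0, 0.3083)
Directrix: y = -0.3083

Focus = (0, 0.3083), Directrix: y = -0.3083


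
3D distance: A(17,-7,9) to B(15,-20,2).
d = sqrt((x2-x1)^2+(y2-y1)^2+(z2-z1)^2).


dx=-2, dy=-13, dz=-7
d = sqrt(4+169+49) = sqrt(222) = 14.8997

14.8997


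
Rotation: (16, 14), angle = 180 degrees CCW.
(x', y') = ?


cos(180) = -1, sin(180) = 0
x' = 16*(-1) - 14*0 = -16
y' = 16*0 + 14*(-1) = -14

(-16, -14)


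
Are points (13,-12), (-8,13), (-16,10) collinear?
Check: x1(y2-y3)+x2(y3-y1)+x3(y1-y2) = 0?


13*(13-10) - 8*(10+ 12) - 16*(-12-13)
= 39 - 176 + 400 = 263

No, not collinear (determinant = 263)


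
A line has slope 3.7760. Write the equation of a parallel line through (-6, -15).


Parallel lines have equal slopes.
m2 = 3.7760
b2 = -15 - 3.7760*(-6) = 7.6560

y = 3.7760x + 7.6560


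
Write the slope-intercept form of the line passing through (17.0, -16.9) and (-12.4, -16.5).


m = (0.4)/(-29.4) = -0.0136
b = y1 - m*x1 = -16.9 - (0.4*17.0)/(-29.4) = -16.9 + 0.2313 = -16.6687

y = -0.0136x - 16.6687


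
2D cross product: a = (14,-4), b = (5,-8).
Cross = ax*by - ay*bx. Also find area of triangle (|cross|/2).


cross = 14*(-8) + 4*5 = -112 + 20 = -92
Triangle area = |-92|/2 = 92/2 = 46.0000

cross = -92, triangle area = 46.0000


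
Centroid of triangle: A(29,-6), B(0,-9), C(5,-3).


Gx = (29+0+5)/3 = 34/3 = 11.3333
Gy = (-6- 9- 3)/3 = -18/3 = -6.0000

G = (11.3333, -6.0000)


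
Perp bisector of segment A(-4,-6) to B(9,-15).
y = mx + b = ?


Midpoint = (2.5, -10.5)
Slope of AB = dy/dx = -9/13 = -0.6923
Perp slope = -dx/dy = 13/9 = 1.4444
b = My - (perp slope)*Mx = -10.5 + (13*2.5)/(-9) = -10.5 - 3.6111 = -14.1111

y = 1.4444x - 14.1111


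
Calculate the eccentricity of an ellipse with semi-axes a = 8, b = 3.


c = sqrt(64-9) = sqrt(55) = 7.4162
e = c/a = sqrt(55)/8 = 0.9270

e = 0.9270


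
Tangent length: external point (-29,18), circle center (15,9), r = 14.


d = sqrt((-29-15)^2 + (18-9)^2) = sqrt(1936+81) = 44.9110
L = sqrt(2017.0000 - 196) = sqrt(1821.0000) = 42.6732

42.6732


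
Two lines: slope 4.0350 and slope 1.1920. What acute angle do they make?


m1-m2 = 2.843
1+m1*m2 = 5.80972
tan(theta) = |2.843/5.80972| = 0.489352
theta = arctan(|2.843/5.80972|) = 26.0749 degrees (acute angle)

26.0749 degrees


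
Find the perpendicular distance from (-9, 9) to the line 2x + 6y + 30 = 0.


|2*(-9) + 6*9 + 30| = |66| = 66
sqrt(4 + 36) = sqrt(40) = 6.3246
d = 66/sqrt(40) = 10.4355

10.4355


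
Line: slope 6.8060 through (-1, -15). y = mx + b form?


y + 15 = 6.8060(x + 1)
y = 6.8060x - 15 - 6.8060*(-1)
y = 6.8060x - 8.1940

y = 6.8060x - 8.1940


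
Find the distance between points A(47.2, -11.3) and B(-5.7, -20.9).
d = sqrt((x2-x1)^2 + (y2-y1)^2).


dx = -5.7 - 47.2 = -52.9
dy = -20.9 + 11.3 = -9.6
d = sqrt(2798.41 + 92.16) = sqrt(2890.57) = 53.7640

53.7640


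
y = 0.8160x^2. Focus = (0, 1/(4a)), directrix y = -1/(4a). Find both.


a = 0.8160
1/(4a) = 0.3064
Focus = (0, 0.3064)
Directrix: y = -0.3064

Focus = (0, 0.3064), Directrix: y = -0.3064


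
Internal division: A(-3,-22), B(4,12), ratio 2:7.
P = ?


Px = (2*4 + 7*(-3))/9 = -13/9 = -1.4444
Py = (2*12 + 7*(-22))/9 = -130/9 = -14.4444

P = (-1.4444, -14.4444)


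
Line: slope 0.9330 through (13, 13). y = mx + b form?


y - 13 = 0.9330(x - 13)
y = 0.9330x + 13 - 0.9330*13
y = 0.9330x + 0.8710

y = 0.9330x + 0.8710


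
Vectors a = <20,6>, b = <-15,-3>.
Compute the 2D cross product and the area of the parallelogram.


cross = 20*(-3) - 6*(-15) = -60 + 90 = 30
Parallelogram area = |30| = 30

cross = 30, parallelogram area = 30


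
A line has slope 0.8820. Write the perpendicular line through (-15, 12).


Perpendicular slope = -1/m1 = -1/0.8820 = -1.1338
b2 = y0 - m2*x0 = 12 - 15/0.8820 = 12 - 17.0068 = -5.0068

y = -1.1338x - 5.0068


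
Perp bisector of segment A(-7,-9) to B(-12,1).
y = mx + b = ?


Midpoint = (-9.5, -4)
Slope of AB = dy/dx = 10/(-5) = -2.0000
Perp slope = -dx/dy = 5/10 = 0.5000
b = My - (perp slope)*Mx = -4 + (-5*(-9.5))/10 = -4 + 4.7500 = 0.7500

y = 0.5000x + 0.7500


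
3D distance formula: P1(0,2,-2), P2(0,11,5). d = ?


dx=0, dy=9, dz=7
d = sqrt(0+81+49) = sqrt(130) = 11.4018

11.4018


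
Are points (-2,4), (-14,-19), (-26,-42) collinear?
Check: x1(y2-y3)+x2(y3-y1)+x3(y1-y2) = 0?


-2*(-19+ 42) - 14*(-42-4) - 26*(4+ 19)
= -46 + 644 - 598 = 0

Yes, collinear (determinant = 0)


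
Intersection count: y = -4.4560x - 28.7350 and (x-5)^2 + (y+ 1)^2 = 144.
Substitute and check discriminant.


Substitute y = -4.4560x - 28.7350: (x-5)^2 + (-4.4560x- 28.7350+ 1)^2 = 144
Expand to Ax^2 + Bx + C = 0, where b-k = -27.735
A = 1+m^2 = 20.855936
B = 2(m(b-k) - h) = 2(-4.4560*(-27.735) - 5) = 237.17432
C = h^2 + (b-k)^2 - r^2 = 25 + 769.230225 - 144 = 650.230225
disc = B^2-4AC = 56251.6581 - 54244.6398 = 2007.0183
disc > 0

2 intersection points


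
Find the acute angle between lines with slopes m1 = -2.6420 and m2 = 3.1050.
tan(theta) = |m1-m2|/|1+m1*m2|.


m1-m2 = -5.747
1+m1*m2 = -7.20341
tan(theta) = |-5.747/(-7.20341)| = 0.797817
theta = arctan(|-5.747/(-7.20341)|) = 38.5834 degrees (acute angle)

38.5834 degrees


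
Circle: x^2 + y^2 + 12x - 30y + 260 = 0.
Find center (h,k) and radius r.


h = -D/2 = -12/2 = -6
k = -E/2 = 30/2 = 15
r^2 = h^2 + k^2 - F = 36 + 225 - 260 = 1
r = 1

Center (-6, 15), radius = 1


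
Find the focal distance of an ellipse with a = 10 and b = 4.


c^2 = 10^2 - 4^2 = 100 - 16 = 84
c = sqrt(84) = 9.1652

c = 9.1652


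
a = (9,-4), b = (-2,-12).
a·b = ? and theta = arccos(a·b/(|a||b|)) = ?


a·b = 9*(-2) - 4*(-12) = -18 + 48 = 30
|a| = sqrt(81+16) = 9.8489
|b| = sqrt(4+144) = 12.1655
cos(theta) = 30/(sqrt(97)*sqrt(148)) = 30/sqrt(14356) = 0.250383
theta = arccos(30/sqrt(14356)) = 75.4998 degrees

a·b = 30, theta = 75.4998 deg


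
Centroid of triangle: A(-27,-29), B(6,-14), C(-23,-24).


Gx = (-27+6- 23)/3 = -44/3 = -14.6667
Gy = (-29- 14- 24)/3 = -67/3 = -22.3333

G = (-14.6667, -22.3333)


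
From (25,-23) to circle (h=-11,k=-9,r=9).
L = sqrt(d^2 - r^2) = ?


d = sqrt((25+ 11)^2 + (-23+ 9)^2) = sqrt(1296+196) = 38.6264
L = sqrt(1492.0000 - 81) = sqrt(1411.0000) = 37.5633

37.5633


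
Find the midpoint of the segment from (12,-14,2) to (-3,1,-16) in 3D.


Mx = (12- 3)/2 = 4.5000
My = (-14+1)/2 = -6.5000
Mz = (2- 16)/2 = -7.0000

M = (4.5000, -6.5000, -7.0000)


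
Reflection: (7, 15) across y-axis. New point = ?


Reflection rule for y-axis: (-x, y)
(7, 15) -> (-7, 15)

(-7, 15)


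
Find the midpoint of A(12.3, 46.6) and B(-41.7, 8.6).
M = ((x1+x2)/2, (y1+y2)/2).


Mx = (12.3 - 41.7)/2 = -29.4/2 = -14.7000
My = (46.6 + 8.6)/2 = 55.2/2 = 27.6000

(-14.7000, 27.6000)


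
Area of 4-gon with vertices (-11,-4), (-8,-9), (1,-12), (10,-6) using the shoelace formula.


sum(xi*y_{i+1}) = -11*(-9) - 8*(-12) + 1*(-6) + 10*(-4) = 149
sum(yi*x_{i+1}) = -4*(-8) - 9*1 - 12*10 - 6*(-11) = -31
Area = |149 + 31|/2 = 180/2 = 90.0000

90.0000 sq units


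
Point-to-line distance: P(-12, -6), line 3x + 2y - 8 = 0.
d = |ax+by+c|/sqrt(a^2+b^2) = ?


|3*(-12) + 2*(-6) - 8| = |-56| = 56
sqrt(9 + 4) = sqrt(13) = 3.6056
d = 56/sqrt(13) = 15.5316

15.5316


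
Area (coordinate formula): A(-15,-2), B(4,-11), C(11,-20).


-15*(-11+ 20) = -135
4*(-20+ 2) = -72
11*(-2+ 11) = 99
sum = -108
Area = |-108|/2 = 54.0000

54.0000 sq units


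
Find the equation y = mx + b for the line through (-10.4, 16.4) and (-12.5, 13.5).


m = (-2.9)/(-2.1) = 1.3810
b = y1 - m*x1 = 16.4 - (-2.9*(-10.4))/(-2.1) = 16.4 + 14.3619 = 30.7619

y = 1.3810x + 30.7619


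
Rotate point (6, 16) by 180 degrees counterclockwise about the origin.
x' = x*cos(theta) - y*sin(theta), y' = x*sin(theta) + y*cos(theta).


cos(180) = -1, sin(180) = 0
x' = 6*(-1) - 16*0 = -6
y' = 6*0 + 16*(-1) = -16

(-6, -16)


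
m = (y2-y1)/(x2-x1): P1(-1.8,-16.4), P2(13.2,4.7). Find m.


dy = 4.7 + 16.4 = 21.1
dx = 13.2 + 1.8 = 15.0
m = 21.1/15.0 = 1.4067

m = 1.4067


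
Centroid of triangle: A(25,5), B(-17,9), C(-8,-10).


Gx = (25- 17- 8)/3 = 0/3 = 0
Gy = (5+9- 10)/3 = 4/3 = 1.3333

G = (0, 1.3333)


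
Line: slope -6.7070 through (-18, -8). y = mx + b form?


y + 8 = -6.7070(x + 18)
y = -6.7070x - 8 + 6.7070*(-18)
y = -6.7070x - 128.7260

y = -6.7070x - 128.7260


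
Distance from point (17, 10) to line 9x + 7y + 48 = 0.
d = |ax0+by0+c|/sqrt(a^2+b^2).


|9*17 + 7*10 + 48| = |271| = 271
sqrt(81 + 49) = sqrt(130) = 11.4018
d = 271/sqrt(130) = 23.7683

23.7683


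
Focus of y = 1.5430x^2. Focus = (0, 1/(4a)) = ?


a = 1.5430
4a = 6.1720
focus = (0, 1/6.1720) = (0, 0.1620)

Focus = (0, 0.1620)


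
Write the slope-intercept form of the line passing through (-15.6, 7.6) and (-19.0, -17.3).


m = (-24.9)/(-3.4) = 7.3235
b = y1 - m*x1 = 7.6 - (-24.9*(-15.6))/(-3.4) = 7.6 + 114.2471 = 121.8471

y = 7.3235x + 121.8471


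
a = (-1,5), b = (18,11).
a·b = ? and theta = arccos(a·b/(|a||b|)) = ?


a·b = -1*18 + 5*11 = -18 + 55 = 37
|a| = sqrt(1+25) = 5.0990
|b| = sqrt(324+121) = 21.0950
cos(theta) = 37/(sqrt(26)*sqrt(445)) = 37/sqrt(11570) = 0.343981
theta = arccos(37/sqrt(11570)) = 69.8804 degrees

a·b = 37, theta = 69.8804 deg


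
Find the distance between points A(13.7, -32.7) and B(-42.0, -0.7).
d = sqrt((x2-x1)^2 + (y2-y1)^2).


dx = -42.0 - 13.7 = -55.7
dy = -0.7 + 32.7 = 32.0
d = sqrt(3102.49 + 1024.0) = sqrt(4126.49) = 64.2378

64.2378


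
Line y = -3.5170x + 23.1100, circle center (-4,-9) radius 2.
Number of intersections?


Substitute y = -3.5170x + 23.1100: (x+ 4)^2 + (-3.5170x+23.1100+ 9)^2 = 4
Expand to Ax^2 + Bx + C = 0, where b-k = 32.11
A = 1+m^2 = 13.369289
B = 2(m(b-k) - h) = 2(-3.5170*32.11 + 4) = -217.86174
C = h^2 + (b-k)^2 - r^2 = 16 + 1031.0521 - 4 = 1043.0521
disc = B^2-4AC = 47463.7378 - 55779.4599 = -8315.7221
disc < 0

0 intersection points


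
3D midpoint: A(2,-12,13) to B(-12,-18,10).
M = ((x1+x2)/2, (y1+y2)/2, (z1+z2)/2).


Mx = (2- 12)/2 = -5.0000
My = (-12- 18)/2 = -15.0000
Mz = (13+10)/2 = 11.5000

M = (-5.0000, -15.0000, 11.5000)


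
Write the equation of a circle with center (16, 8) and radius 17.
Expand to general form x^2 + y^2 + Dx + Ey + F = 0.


(x-16)^2 + (y-8)^2 = 17^2
D = -2h = -32, E = -2k = -16
F = h^2+k^2-r^2 = 256+64-289 = 31

x^2 + y^2 - 32x - 16y + 31 = 0


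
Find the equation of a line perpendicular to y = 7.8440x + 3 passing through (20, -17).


Perpendicular slope = -1/m1 = -1/7.8440 = -0.1275
b2 = y0 - m2*x0 = -17 + 20/7.8440 = -17 + 2.5497 = -14.4503

y = -0.1275x - 14.4503


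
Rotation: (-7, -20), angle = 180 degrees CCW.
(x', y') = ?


cos(180) = -1, sin(180) = 0
x' = -7*(-1) + 20*0 = 7
y' = -7*0 - 20*(-1) = 20

(7, 20)


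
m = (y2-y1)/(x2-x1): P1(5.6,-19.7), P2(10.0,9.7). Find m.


dy = 9.7 + 19.7 = 29.4
dx = 10.0 - 5.6 = 4.4
m = 29.4/4.4 = 6.6818

m = 6.6818


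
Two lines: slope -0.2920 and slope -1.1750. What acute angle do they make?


m1-m2 = 0.883
1+m1*m2 = 1.3431
tan(theta) = |0.883/1.3431| = 0.657434
theta = arctan(|0.883/1.3431|) = 33.3223 degrees (acute angle)

33.3223 degrees


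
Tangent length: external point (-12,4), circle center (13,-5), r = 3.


d = sqrt((-12-13)^2 + (4+ 5)^2) = sqrt(625+81) = 26.5707
L = sqrt(706.0000 - 9) = sqrt(697.0000) = 26.4008

26.4008


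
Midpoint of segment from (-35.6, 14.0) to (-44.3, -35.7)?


Mx = (-35.6 - 44.3)/2 = -79.9/2 = -39.9500
My = (14.0 - 35.7)/2 = -21.7/2 = -10.8500

(-39.9500, -10.8500)


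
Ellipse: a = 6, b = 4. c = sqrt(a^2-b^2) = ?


c^2 = 6^2 - 4^2 = 36 - 16 = 20
c = sqrt(20) = 4.4721

c = 4.4721


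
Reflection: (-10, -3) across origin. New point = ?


Reflection rule for origin: (-x, -y)
(-10, -3) -> (10, 3)

(10, 3)


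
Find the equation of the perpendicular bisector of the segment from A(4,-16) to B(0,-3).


Midpoint = (2, -9.5)
Slope of AB = dy/dx = 13/(-4) = -3.2500
Perp slope = -dx/dy = 4/13 = 0.3077
b = My - (perp slope)*Mx = -9.5 + (-4*2)/13 = -9.5 - 0.6154 = -10.1154

y = 0.3077x - 10.1154


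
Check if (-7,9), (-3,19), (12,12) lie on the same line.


-7*(19-12) - 3*(12-9) + 12*(9-19)
= -49 - 9 - 120 = -178

No, not collinear (determinant = -178)


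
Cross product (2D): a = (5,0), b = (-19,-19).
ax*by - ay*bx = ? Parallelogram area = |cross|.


cross = 5*(-19) - 0*(-19) = -95 - 0 = -95
Parallelogram area = |-95| = 95

cross = -95, parallelogram area = 95


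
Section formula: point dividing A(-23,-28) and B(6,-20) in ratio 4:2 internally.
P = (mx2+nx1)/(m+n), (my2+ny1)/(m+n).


Px = (4*6 + 2*(-23))/6 = -22/6 = -3.6667
Py = (4*(-20) + 2*(-28))/6 = -136/6 = -22.6667

P = (-3.6667, -22.6667)


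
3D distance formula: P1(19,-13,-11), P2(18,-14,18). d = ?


dx=-1, dy=-1, dz=29
d = sqrt(1+1+841) = sqrt(843) = 29.0345

29.0345


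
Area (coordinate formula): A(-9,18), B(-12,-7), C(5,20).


-9*(-7-20) = 243
-12*(20-18) = -24
5*(18+ 7) = 125
sum = 344
Area = |344|/2 = 172.0000

172.0000 sq units


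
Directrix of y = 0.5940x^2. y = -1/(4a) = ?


a = 0.5940
1/(4a) = 0.4209
directrix: y = -0.4209 = -0.4209

y = -0.4209


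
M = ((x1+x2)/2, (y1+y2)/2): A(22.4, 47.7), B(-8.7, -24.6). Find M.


Mx = (22.4 - 8.7)/2 = 13.7/2 = 6.8500
My = (47.7 - 24.6)/2 = 23.1/2 = 11.5500

(6.8500, 11.5500)


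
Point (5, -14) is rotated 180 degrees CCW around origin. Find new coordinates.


cos(180) = -1, sin(180) = 0
x' = 5*(-1) + 14*0 = -5
y' = 5*0 - 14*(-1) = 14

(-5, 14)


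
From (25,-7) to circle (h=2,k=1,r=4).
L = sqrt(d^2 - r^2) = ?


d = sqrt((25-2)^2 + (-7-1)^2) = sqrt(529+64) = 24.3516
L = sqrt(593.0000 - 16) = sqrt(577.0000) = 24.0208

24.0208


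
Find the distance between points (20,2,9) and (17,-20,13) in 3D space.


dx=-3, dy=-22, dz=4
d = sqrt(9+484+16) = sqrt(509) = 22.5610

22.5610


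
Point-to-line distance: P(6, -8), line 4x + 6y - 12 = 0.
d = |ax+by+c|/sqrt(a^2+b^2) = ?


|4*6 + 6*(-8) - 12| = |-36| = 36
sqrt(16 + 36) = sqrt(52) = 7.2111
d = 36/sqrt(52) = 4.9923

4.9923


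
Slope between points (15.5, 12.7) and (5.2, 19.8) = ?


dy = 19.8 - 12.7 = 7.1
dx = 5.2 - 15.5 = -10.3
m = 7.1/(-10.3) = -0.6893

m = -0.6893


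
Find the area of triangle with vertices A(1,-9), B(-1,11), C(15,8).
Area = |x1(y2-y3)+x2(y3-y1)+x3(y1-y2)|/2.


1*(11-8) = 3
-1*(8+ 9) = -17
15*(-9-11) = -300
sum = -314
Area = |-314|/2 = 157.0000

157.0000 sq units


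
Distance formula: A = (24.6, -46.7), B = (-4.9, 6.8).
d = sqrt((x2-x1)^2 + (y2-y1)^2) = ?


dx = -4.9 - 24.6 = -29.5
dy = 6.8 + 46.7 = 53.5
d = sqrt(870.25 + 2862.25) = sqrt(3732.5) = 61.0942

61.0942


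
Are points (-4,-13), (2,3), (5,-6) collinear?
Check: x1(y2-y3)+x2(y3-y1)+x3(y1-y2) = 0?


-4*(3+ 6) + 2*(-6+ 13) + 5*(-13-3)
= -36 + 14 - 80 = -102

No, not collinear (determinant = -102)


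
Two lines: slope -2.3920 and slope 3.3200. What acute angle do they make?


m1-m2 = -5.712
1+m1*m2 = -6.94144
tan(theta) = |-5.712/(-6.94144)| = 0.822884
theta = arctan(|-5.712/(-6.94144)|) = 39.4504 degrees (acute angle)

39.4504 degrees


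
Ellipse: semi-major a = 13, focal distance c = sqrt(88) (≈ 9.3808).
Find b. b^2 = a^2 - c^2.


b^2 = 13^2 - (sqrt(88))^2 = 169 - 88 = 81
b = sqrt(81) = 9

b = 9


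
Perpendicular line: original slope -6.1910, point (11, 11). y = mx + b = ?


Perpendicular slope = -1/m1 = -1/(-6.1910) = 0.1615
b2 = y0 - m2*x0 = 11 + 11/(-6.1910) = 11 - 1.7768 = 9.2232

y = 0.1615x + 9.2232


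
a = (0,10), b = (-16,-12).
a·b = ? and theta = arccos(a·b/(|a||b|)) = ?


a·b = 0*(-16) + 10*(-12) = 0 - 120 = -120
|a| = sqrt(0+100) = 10.0000
|b| = sqrt(256+144) = 20.0000
cos(theta) = -120/(sqrt(100)*sqrt(400)) = -120/sqrt(40000) = -0.600000
theta = arccos(-120/sqrt(40000)) = 126.8699 degrees

a·b = -120, theta = 126.8699 deg


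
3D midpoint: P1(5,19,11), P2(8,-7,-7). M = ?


Mx = (5+8)/2 = 6.5000
My = (19- 7)/2 = 6.0000
Mz = (11- 7)/2 = 2.0000

M = (6.5000, 6.0000, 2.0000)


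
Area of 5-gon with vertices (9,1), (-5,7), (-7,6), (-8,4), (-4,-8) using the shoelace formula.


sum(xi*y_{i+1}) = 9*7 - 5*6 - 7*4 - 8*(-8) - 4*1 = 65
sum(yi*x_{i+1}) = 1*(-5) + 7*(-7) + 6*(-8) + 4*(-4) - 8*9 = -190
Area = |65 + 190|/2 = 255/2 = 127.5000

127.5000 sq units


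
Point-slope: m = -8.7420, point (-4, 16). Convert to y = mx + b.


y - 16 = -8.7420(x + 4)
y = -8.7420x + 16 + 8.7420*(-4)
y = -8.7420x - 18.9680

y = -8.7420x - 18.9680


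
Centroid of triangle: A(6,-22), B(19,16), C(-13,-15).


Gx = (6+19- 13)/3 = 12/3 = 4.0000
Gy = (-22+16- 15)/3 = -21/3 = -7.0000

G = (4.0000, -7.0000)


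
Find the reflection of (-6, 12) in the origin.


Reflection rule for origin: (-x, -y)
(-6, 12) -> (6, -12)

(6, -12)


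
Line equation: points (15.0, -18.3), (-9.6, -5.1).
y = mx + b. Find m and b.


m = (13.2)/(-24.6) = -0.5366
b = y1 - m*x1 = -18.3 - (13.2*15.0)/(-24.6) = -18.3 + 8.0488 = -10.2512

y = -0.5366x - 10.2512


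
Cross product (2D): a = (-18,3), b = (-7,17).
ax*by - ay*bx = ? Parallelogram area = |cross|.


cross = -18*17 - 3*(-7) = -306 + 21 = -285
Parallelogram area = |-285| = 285

cross = -285, parallelogram area = 285


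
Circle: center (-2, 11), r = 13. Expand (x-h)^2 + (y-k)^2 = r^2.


(x+ 2)^2 + (y-11)^2 = 13^2
D = -2h = 4, E = -2k = -22
F = h^2+k^2-r^2 = 4+121-169 = -44

x^2 + y^2 + 4x - 22y - 44 = 0


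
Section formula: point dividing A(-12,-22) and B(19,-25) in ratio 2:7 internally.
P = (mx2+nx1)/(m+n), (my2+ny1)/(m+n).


Px = (2*19 + 7*(-12))/9 = -46/9 = -5.1111
Py = (2*(-25) + 7*(-22))/9 = -204/9 = -22.6667

P = (-5.1111, -22.6667)


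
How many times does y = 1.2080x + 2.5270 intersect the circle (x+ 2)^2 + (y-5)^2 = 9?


Substitute y = 1.2080x + 2.5270: (x+ 2)^2 + (1.2080x+2.5270-5)^2 = 9
Expand to Ax^2 + Bx + C = 0, where b-k = -2.473
A = 1+m^2 = 2.459264
B = 2(m(b-k) - h) = 2(1.2080*(-2.473) + 2) = -1.974768
C = h^2 + (b-k)^2 - r^2 = 4 + 6.115729 - 9 = 1.115729
disc = B^2-4AC = 3.8997 - 10.9755 = -7.0758
disc < 0

0 intersection points


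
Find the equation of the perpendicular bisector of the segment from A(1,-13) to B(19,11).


Midpoint = (10, -1)
Slope of AB = dy/dx = 24/18 = 1.3333
Perp slope = -dx/dy = -18/24 = -0.7500
b = My - (perp slope)*Mx = -1 + (18*10)/24 = -1 + 7.5000 = 6.5000

y = -0.7500x + 6.5000


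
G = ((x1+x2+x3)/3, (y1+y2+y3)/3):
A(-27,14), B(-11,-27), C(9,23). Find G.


Gx = (-27- 11+9)/3 = -29/3 = -9.6667
Gy = (14- 27+23)/3 = 10/3 = 3.3333

G = (-9.6667, 3.3333)


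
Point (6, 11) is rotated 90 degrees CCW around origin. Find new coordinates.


cos(90) = 0, sin(90) = 1
x' = 6*0 - 11*1 = -11
y' = 6*1 + 11*0 = 6

(-11, 6)
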